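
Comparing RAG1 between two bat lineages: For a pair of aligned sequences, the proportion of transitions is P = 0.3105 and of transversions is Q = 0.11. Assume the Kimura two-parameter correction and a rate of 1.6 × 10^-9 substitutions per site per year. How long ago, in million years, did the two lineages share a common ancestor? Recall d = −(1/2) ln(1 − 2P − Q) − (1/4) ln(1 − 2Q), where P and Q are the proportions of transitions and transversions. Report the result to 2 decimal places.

224.57

Under the Kimura two-parameter model, d = −½ ln(1 − 2P − Q) − ¼ ln(1 − 2Q).
1 − 2P − Q = 0.269, giving −½ ln(0.269) = 0.656522.
1 − 2Q = 0.78, giving −¼ ln(0.78) = 0.062115.
d = 0.656522 + 0.062115 = 0.718637.
Under a molecular clock d = 2μt, so t = d/(2μ) = 0.718637 / (2 × 1.6 × 10^-9) = 224.57 million years.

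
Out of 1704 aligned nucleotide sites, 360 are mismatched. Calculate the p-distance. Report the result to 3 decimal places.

0.211

p = 360/1704 = 0.211267… ≈ 0.211 (to 3 d.p.).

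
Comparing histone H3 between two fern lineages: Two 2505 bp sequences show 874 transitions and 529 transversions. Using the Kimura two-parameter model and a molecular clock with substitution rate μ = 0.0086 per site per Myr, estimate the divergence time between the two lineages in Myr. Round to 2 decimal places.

P = 874/2505 ≈ 0.348902 and Q = 529/2505 ≈ 0.211178.
Under the Kimura two-parameter model, d = −½ ln(1 − 2P − Q) − ¼ ln(1 − 2Q).
1 − 2P − Q = 0.091018, giving −½ ln(0.091018) = 1.198349.
1 − 2Q = 0.577644, giving −¼ ln(0.577644) = 0.137199.
d = 1.198349 + 0.137199 = 1.335548.
Under a molecular clock d = 2μt, so t = d/(2μ) = 1.335548 / (2 × 0.0086) = 77.65 Myr.

77.65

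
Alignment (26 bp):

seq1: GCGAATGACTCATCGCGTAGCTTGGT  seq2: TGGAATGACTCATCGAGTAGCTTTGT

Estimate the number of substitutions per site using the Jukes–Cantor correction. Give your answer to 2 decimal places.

The sequences differ at 4 of 26 sites (1, 2, 16, 24), so p = 4/26 ≈ 0.153846.
d = −(3/4) ln(1 − 4p/3) = −0.75 ln(1 − 0.205128) = −0.75 ln(0.794872)
  = −0.75 × (-0.229574) = 0.172181 substitutions/site.

0.17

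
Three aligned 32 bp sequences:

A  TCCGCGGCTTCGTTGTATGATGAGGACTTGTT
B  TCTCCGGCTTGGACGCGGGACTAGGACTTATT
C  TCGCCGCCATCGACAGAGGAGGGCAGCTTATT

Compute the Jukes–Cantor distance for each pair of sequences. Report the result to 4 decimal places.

d(A,B) = 0.4598, d(A,C) = 0.7356, d(B,C) = 0.5851

A–B: 11/32 sites differ → p = 0.34375, d = −0.75 ln(1 − 0.458333) = 0.459828 ≈ 0.4598.
A–C: 15/32 sites differ → p = 0.46875, d = −0.75 ln(1 − 0.625) = 0.735622 ≈ 0.7356.
B–C: 13/32 sites differ → p = 0.40625, d = −0.75 ln(1 − 0.541667) = 0.585119 ≈ 0.5851.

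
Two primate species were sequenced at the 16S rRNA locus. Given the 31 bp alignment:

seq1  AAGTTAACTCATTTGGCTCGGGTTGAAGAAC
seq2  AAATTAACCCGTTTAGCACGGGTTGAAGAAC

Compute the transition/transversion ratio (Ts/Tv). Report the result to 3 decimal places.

Transitions are A↔G and C↔T; transversions are all other mismatches.
Transitions: 4. Transversions: 1.
R = 4/1 = 4.000.

4.000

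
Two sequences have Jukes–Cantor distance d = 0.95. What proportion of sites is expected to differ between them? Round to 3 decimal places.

p = (3/4)(1 − e^(−4d/3)) = 0.75 × (1 − e^(-1.266667)) = 0.75 × (1 − 0.281769) = 0.538673.

0.539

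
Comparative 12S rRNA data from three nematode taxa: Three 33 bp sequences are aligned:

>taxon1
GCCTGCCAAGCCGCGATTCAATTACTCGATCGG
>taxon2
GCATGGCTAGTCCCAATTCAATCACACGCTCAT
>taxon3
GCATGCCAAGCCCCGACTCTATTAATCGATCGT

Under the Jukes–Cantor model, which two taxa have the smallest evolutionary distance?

taxon1–taxon2: 11/33 differ, p = 0.333, d = 0.441.
taxon1–taxon3: 6/33 differ, p = 0.182, d = 0.208.
taxon2–taxon3: 11/33 differ, p = 0.333, d = 0.441.
The smallest distance is between taxon1 and taxon3.

taxon1 and taxon3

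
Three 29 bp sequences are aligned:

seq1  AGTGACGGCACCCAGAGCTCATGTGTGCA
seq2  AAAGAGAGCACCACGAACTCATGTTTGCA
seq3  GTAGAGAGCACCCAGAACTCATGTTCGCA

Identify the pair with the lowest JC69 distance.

seq1–seq2: 8/29 differ, p = 0.276, d = 0.344.
seq1–seq3: 8/29 differ, p = 0.276, d = 0.344.
seq2–seq3: 5/29 differ, p = 0.172, d = 0.196.
The smallest distance is between seq2 and seq3.

seq2 and seq3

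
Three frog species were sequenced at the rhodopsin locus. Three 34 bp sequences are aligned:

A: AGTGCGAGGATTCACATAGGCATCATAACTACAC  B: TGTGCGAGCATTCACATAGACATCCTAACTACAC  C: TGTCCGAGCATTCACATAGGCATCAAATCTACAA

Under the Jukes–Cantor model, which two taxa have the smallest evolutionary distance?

A and B

A–B: 4/34 differ, p = 0.118, d = 0.128.
A–C: 6/34 differ, p = 0.176, d = 0.201.
B–C: 6/34 differ, p = 0.176, d = 0.201.
The smallest distance is between A and B.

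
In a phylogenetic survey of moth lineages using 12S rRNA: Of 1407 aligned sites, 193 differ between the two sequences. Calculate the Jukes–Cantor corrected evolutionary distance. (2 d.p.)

p = 193/1407 ≈ 0.137171.
d = −(3/4) ln(1 − 4p/3) = −0.75 ln(1 − 0.182895) = −0.75 ln(0.817105)
  = −0.75 × (-0.201988) = 0.151491 substitutions/site.

0.15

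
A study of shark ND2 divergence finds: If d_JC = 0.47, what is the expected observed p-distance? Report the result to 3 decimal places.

p = (3/4)(1 − e^(−4d/3)) = 0.75 × (1 − e^(-0.626667)) = 0.75 × (1 − 0.534370) = 0.349223.

0.349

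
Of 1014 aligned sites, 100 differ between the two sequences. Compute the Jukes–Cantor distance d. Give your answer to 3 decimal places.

0.106

p = 100/1014 ≈ 0.098619.
d = −(3/4) ln(1 − 4p/3) = −0.75 ln(1 − 0.131492) = −0.75 ln(0.868508)
  = −0.75 × (-0.140978) = 0.105734 substitutions/site.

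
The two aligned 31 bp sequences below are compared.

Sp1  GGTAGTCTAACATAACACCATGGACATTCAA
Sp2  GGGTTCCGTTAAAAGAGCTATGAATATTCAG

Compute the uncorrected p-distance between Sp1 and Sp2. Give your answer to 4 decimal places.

0.5161

The sequences differ at 16 of 31 positions.
p = 16/31 = 0.516129… ≈ 0.5161 (to 4 d.p.).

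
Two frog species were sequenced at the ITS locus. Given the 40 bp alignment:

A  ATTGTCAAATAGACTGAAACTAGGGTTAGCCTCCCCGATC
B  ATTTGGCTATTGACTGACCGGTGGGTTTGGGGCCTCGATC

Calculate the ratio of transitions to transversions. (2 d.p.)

Transitions are A↔G and C↔T; transversions are all other mismatches.
Transitions: 1. Transversions: 15.
R = 1/15 = 0.066666… ≈ 0.07 (to 2 d.p.).

0.07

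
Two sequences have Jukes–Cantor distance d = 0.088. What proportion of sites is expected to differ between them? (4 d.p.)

0.0830

p = (3/4)(1 − e^(−4d/3)) = 0.75 × (1 − e^(-0.117333)) = 0.75 × (1 − 0.889289) = 0.083033.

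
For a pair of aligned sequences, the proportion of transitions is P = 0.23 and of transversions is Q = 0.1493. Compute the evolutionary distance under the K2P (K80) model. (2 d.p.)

0.56

Under the Kimura two-parameter model, d = −½ ln(1 − 2P − Q) − ¼ ln(1 − 2Q).
1 − 2P − Q = 0.3907, giving −½ ln(0.3907) = 0.469908.
1 − 2Q = 0.7014, giving −¼ ln(0.7014) = 0.088669.
d = 0.469908 + 0.088669 = 0.558577.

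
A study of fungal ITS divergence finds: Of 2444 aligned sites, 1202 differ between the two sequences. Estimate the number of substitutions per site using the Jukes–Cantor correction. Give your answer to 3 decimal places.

0.800

p = 1202/2444 ≈ 0.491817.
d = −(3/4) ln(1 − 4p/3) = −0.75 ln(1 − 0.655756) = −0.75 ln(0.344244)
  = −0.75 × (-1.066405) = 0.799804 substitutions/site.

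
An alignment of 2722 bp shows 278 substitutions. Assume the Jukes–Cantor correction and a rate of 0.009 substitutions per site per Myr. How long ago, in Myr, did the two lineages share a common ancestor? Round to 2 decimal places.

p = 278/2722 ≈ 0.102131.
d = −(3/4) ln(1 − 4p/3) = −0.75 ln(1 − 0.136175) = −0.75 ln(0.863825)
  = −0.75 × (-0.146385) = 0.109789 substitutions/site.
Under a molecular clock d = 2μt, so t = d/(2μ) = 0.109789 / (2 × 0.009) = 6.10 Myr.

6.10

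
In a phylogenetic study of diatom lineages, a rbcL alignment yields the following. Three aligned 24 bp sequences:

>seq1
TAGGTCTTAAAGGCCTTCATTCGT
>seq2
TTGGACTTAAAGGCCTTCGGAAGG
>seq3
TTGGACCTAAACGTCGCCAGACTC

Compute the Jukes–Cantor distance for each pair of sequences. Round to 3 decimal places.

d(seq1,seq2) = 0.369, d(seq1,seq3) = 0.708, d(seq2,seq3) = 0.520

seq1–seq2: 7/24 sites differ → p ≈ 0.291667, d = −0.75 ln(1 − 0.388889) = 0.369358 ≈ 0.369.
seq1–seq3: 11/24 sites differ → p ≈ 0.458333, d = −0.75 ln(1 − 0.611111) = 0.708346 ≈ 0.708.
seq2–seq3: 9/24 sites differ → p = 0.375, d = −0.75 ln(1 − 0.5) = 0.519860 ≈ 0.520.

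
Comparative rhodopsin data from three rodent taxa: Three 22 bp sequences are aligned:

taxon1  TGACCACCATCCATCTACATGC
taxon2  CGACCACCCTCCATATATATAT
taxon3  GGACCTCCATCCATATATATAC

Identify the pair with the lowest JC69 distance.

taxon2 and taxon3

taxon1–taxon2: 6/22 differ, p = 0.273, d = 0.339.
taxon1–taxon3: 5/22 differ, p = 0.227, d = 0.271.
taxon2–taxon3: 4/22 differ, p = 0.182, d = 0.208.
The smallest distance is between taxon2 and taxon3.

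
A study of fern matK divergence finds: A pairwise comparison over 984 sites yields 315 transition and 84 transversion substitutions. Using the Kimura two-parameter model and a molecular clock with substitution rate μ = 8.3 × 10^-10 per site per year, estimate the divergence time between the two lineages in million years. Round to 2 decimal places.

417.71

P = 315/984 ≈ 0.320122 and Q = 84/984 ≈ 0.085366.
Under the Kimura two-parameter model, d = −½ ln(1 − 2P − Q) − ¼ ln(1 − 2Q).
1 − 2P − Q = 0.27439, giving −½ ln(0.27439) = 0.646602.
1 − 2Q = 0.829268, giving −¼ ln(0.829268) = 0.046803.
d = 0.646602 + 0.046803 = 0.693405.
Under a molecular clock d = 2μt, so t = d/(2μ) = 0.693405 / (2 × 8.3 × 10^-10) = 417.71 million years.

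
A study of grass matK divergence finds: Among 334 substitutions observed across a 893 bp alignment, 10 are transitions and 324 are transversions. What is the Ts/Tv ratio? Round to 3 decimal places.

R = 10/324 = 0.030864… ≈ 0.031 (to 3 d.p.).

0.031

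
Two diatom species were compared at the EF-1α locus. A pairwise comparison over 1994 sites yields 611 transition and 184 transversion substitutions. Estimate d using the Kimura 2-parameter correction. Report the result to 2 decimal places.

0.66

P = 611/1994 ≈ 0.306419 and Q = 184/1994 ≈ 0.092277.
Under the Kimura two-parameter model, d = −½ ln(1 − 2P − Q) − ¼ ln(1 − 2Q).
1 − 2P − Q = 0.294885, giving −½ ln(0.294885) = 0.610585.
1 − 2Q = 0.815446, giving −¼ ln(0.815446) = 0.051005.
d = 0.610585 + 0.051005 = 0.661590.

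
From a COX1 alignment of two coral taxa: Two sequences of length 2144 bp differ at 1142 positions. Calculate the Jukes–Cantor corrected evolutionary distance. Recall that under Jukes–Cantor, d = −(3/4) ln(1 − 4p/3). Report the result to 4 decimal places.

p = 1142/2144 ≈ 0.532649.
d = −(3/4) ln(1 − 4p/3) = −0.75 ln(1 − 0.710199) = −0.75 ln(0.289801)
  = −0.75 × (-1.238561) = 0.928921 substitutions/site.

0.9289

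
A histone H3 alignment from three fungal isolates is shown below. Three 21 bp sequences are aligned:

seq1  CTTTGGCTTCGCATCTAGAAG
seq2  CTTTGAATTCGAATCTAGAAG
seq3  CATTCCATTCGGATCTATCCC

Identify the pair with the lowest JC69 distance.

seq1 and seq2

seq1–seq2: 3/21 differ, p = 0.143, d = 0.158.
seq1–seq3: 9/21 differ, p = 0.429, d = 0.635.
seq2–seq3: 8/21 differ, p = 0.381, d = 0.532.
The smallest distance is between seq1 and seq2.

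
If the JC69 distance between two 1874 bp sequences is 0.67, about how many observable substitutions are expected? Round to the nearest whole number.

830

Invert JC69: p = (3/4)(1 − e^(−4d/3)) = 0.75 × (1 − e^(-0.893333)) = 0.75 × (1 − 0.409289) = 0.443033.
Expected differing sites = pL ≈ 0.443033 × 1874 = 830.243842 ≈ 830.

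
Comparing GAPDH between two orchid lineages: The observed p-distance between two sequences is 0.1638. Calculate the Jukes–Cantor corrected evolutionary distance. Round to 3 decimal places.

d = −(3/4) ln(1 − 4p/3) = −0.75 ln(1 − 0.2184) = −0.75 ln(0.7816)
  = −0.75 × (-0.246412) = 0.184809 substitutions/site.

0.185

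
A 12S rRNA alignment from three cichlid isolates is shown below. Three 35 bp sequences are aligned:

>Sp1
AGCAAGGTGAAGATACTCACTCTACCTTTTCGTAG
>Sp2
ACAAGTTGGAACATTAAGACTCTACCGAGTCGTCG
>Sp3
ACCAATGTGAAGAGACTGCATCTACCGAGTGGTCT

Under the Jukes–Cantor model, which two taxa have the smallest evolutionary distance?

Sp1 and Sp3

Sp1–Sp2: 15/35 differ, p = 0.429, d = 0.635.
Sp1–Sp3: 12/35 differ, p = 0.343, d = 0.458.
Sp2–Sp3: 13/35 differ, p = 0.371, d = 0.513.
The smallest distance is between Sp1 and Sp3.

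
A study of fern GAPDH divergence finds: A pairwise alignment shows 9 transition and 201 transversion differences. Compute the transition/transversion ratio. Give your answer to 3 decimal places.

0.045

R = 9/201 = 0.044776… ≈ 0.045 (to 3 d.p.).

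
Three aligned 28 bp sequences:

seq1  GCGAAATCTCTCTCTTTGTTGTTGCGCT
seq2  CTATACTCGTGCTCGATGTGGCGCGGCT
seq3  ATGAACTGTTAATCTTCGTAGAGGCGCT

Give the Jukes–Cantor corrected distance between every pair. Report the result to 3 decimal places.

d(seq1,seq2) = 0.940, d(seq1,seq3) = 0.556, d(seq2,seq3) = 0.824

seq1–seq2: 15/28 sites differ → p ≈ 0.535714, d = −0.75 ln(1 − 0.714285) = 0.939570 ≈ 0.940.
seq1–seq3: 11/28 sites differ → p ≈ 0.392857, d = −0.75 ln(1 − 0.523809) = 0.556452 ≈ 0.556.
seq2–seq3: 14/28 sites differ → p = 0.5, d = −0.75 ln(1 − 0.666667) = 0.823960 ≈ 0.824.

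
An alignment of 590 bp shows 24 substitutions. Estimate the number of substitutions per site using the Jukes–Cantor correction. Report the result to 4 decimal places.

0.0418

p = 24/590 ≈ 0.040678.
d = −(3/4) ln(1 − 4p/3) = −0.75 ln(1 − 0.054237) = −0.75 ln(0.945763)
  = −0.75 × (-0.055763) = 0.041822 substitutions/site.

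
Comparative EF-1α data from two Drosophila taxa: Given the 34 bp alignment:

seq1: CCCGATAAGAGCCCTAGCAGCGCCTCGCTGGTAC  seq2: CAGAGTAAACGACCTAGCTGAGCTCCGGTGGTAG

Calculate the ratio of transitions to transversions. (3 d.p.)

Transitions are A↔G and C↔T; transversions are all other mismatches.
Transitions: 5. Transversions: 8.
R = 5/8 = 0.625.

0.625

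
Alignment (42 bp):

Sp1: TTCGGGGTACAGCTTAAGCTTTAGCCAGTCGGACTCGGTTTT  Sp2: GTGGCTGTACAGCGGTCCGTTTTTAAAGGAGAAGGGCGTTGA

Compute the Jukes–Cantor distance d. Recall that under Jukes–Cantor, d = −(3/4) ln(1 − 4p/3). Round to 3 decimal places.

0.982

The sequences differ at 23 of 42 sites, so p = 23/42 ≈ 0.547619.
d = −(3/4) ln(1 − 4p/3) = −0.75 ln(1 − 0.730159) = −0.75 ln(0.269841)
  = −0.75 × (-1.309922) = 0.982442 substitutions/site.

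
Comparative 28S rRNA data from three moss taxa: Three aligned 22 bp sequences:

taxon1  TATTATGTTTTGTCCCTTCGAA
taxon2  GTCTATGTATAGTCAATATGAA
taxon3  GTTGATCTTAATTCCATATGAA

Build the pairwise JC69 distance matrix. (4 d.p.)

taxon1–taxon2: 9/22 sites differ → p ≈ 0.409091, d = −0.75 ln(1 − 0.545455) = 0.591344 ≈ 0.5913.
taxon1–taxon3: 10/22 sites differ → p ≈ 0.454545, d = −0.75 ln(1 − 0.60606) = 0.698667 ≈ 0.6987.
taxon2–taxon3: 7/22 sites differ → p ≈ 0.318182, d = −0.75 ln(1 − 0.424243) = 0.414052 ≈ 0.4141.

d(taxon1,taxon2) = 0.5913, d(taxon1,taxon3) = 0.6987, d(taxon2,taxon3) = 0.4141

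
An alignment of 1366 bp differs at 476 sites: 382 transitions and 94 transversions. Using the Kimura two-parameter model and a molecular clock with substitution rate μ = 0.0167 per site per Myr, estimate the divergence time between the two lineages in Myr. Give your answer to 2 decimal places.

15.92

P = 382/1366 ≈ 0.279649 and Q = 94/1366 ≈ 0.068814.
Under the Kimura two-parameter model, d = −½ ln(1 − 2P − Q) − ¼ ln(1 − 2Q).
1 − 2P − Q = 0.371888, giving −½ ln(0.371888) = 0.494581.
1 − 2Q = 0.862372, giving −¼ ln(0.862372) = 0.037017.
d = 0.494581 + 0.037017 = 0.531598.
Under a molecular clock d = 2μt, so t = d/(2μ) = 0.531598 / (2 × 0.0167) = 15.92 Myr.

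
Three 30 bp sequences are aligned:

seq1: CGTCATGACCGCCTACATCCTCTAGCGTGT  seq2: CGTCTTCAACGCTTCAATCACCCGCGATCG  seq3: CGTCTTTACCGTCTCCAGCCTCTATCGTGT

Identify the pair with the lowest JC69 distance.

seq1–seq2: 15/30 differ, p = 0.500, d = 0.824.
seq1–seq3: 6/30 differ, p = 0.200, d = 0.233.
seq2–seq3: 15/30 differ, p = 0.500, d = 0.824.
The smallest distance is between seq1 and seq3.

seq1 and seq3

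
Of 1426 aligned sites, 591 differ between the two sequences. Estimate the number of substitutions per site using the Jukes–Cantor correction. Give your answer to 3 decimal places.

0.603

p = 591/1426 ≈ 0.414446.
d = −(3/4) ln(1 − 4p/3) = −0.75 ln(1 − 0.552595) = −0.75 ln(0.447405)
  = −0.75 × (-0.804291) = 0.603218 substitutions/site.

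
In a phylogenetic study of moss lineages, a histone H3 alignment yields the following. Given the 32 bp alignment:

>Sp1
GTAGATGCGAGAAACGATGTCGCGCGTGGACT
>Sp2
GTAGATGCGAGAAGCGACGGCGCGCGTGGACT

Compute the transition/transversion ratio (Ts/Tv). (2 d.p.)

Transitions are A↔G and C↔T; transversions are all other mismatches.
Transitions: 2. Transversions: 1.
R = 2/1 = 2.00.

2.00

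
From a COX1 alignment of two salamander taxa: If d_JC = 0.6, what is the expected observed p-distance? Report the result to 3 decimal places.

p = (3/4)(1 − e^(−4d/3)) = 0.75 × (1 − e^(-0.8)) = 0.75 × (1 − 0.449329) = 0.413003.

0.413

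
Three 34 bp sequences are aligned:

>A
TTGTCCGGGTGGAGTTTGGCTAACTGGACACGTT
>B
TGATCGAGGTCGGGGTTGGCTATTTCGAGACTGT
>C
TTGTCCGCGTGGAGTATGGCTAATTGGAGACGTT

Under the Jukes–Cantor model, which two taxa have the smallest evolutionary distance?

A and C

A–B: 13/34 differ, p = 0.382, d = 0.535.
A–C: 4/34 differ, p = 0.118, d = 0.128.
B–C: 13/34 differ, p = 0.382, d = 0.535.
The smallest distance is between A and C.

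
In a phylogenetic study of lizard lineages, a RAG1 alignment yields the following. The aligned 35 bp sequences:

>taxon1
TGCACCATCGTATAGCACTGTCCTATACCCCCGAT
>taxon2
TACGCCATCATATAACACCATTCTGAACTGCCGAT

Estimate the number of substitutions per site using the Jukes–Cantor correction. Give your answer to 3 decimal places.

The sequences differ at 11 of 35 sites, so p = 11/35 ≈ 0.314286.
d = −(3/4) ln(1 − 4p/3) = −0.75 ln(1 − 0.419048) = −0.75 ln(0.580952)
  = −0.75 × (-0.543087) = 0.407315 substitutions/site.

0.407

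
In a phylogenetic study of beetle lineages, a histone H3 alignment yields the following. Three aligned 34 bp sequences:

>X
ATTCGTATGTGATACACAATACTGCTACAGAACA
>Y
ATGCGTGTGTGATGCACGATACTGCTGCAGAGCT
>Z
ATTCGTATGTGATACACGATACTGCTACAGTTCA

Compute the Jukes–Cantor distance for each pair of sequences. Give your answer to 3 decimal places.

d(X,Y) = 0.241, d(X,Z) = 0.094, d(Y,Z) = 0.241

X–Y: 7/34 sites differ → p ≈ 0.205882, d = −0.75 ln(1 − 0.274509) = 0.240680 ≈ 0.241.
X–Z: 3/34 sites differ → p ≈ 0.088235, d = −0.75 ln(1 − 0.117647) = 0.093872 ≈ 0.094.
Y–Z: 7/34 sites differ → p ≈ 0.205882, d = −0.75 ln(1 − 0.274509) = 0.240680 ≈ 0.241.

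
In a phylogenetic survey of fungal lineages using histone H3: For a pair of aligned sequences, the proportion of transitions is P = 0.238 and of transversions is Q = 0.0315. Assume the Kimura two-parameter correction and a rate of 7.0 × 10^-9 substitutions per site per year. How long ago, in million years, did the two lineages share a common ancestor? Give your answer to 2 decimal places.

26.46

Under the Kimura two-parameter model, d = −½ ln(1 − 2P − Q) − ¼ ln(1 − 2Q).
1 − 2P − Q = 0.4925, giving −½ ln(0.4925) = 0.354130.
1 − 2Q = 0.937, giving −¼ ln(0.937) = 0.016268.
d = 0.354130 + 0.016268 = 0.370398.
Under a molecular clock d = 2μt, so t = d/(2μ) = 0.370398 / (2 × 7.0 × 10^-9) = 26.46 million years.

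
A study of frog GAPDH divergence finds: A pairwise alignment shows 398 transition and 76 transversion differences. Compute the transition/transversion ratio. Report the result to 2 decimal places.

5.24

R = 398/76 = 5.236842… ≈ 5.24 (to 2 d.p.).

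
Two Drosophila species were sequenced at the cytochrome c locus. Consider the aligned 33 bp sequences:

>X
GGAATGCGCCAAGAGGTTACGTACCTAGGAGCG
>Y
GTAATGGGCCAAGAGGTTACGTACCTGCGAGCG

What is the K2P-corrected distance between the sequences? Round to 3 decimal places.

Of 33 sites, 1 differences are transitions and 3 are transversions, so P = 1/33 ≈ 0.030303 and Q = 3/33 ≈ 0.090909.
Under the Kimura two-parameter model, d = −½ ln(1 − 2P − Q) − ¼ ln(1 − 2Q).
1 − 2P − Q = 0.848485, giving −½ ln(0.848485) = 0.082151.
1 − 2Q = 0.818182, giving −¼ ln(0.818182) = 0.050168.
d = 0.082151 + 0.050168 = 0.132319.

0.132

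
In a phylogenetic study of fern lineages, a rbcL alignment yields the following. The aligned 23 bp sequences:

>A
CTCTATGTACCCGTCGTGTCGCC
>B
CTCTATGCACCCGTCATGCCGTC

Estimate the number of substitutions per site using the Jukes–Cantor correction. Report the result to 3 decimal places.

0.198

The sequences differ at 4 of 23 sites (8, 16, 19, 22), so p = 4/23 ≈ 0.173913.
d = −(3/4) ln(1 − 4p/3) = −0.75 ln(1 − 0.231884) = −0.75 ln(0.768116)
  = −0.75 × (-0.263815) = 0.197861 substitutions/site.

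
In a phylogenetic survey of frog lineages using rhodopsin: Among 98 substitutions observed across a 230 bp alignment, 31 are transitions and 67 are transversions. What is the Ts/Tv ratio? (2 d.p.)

R = 31/67 = 0.462686… ≈ 0.46 (to 2 d.p.).

0.46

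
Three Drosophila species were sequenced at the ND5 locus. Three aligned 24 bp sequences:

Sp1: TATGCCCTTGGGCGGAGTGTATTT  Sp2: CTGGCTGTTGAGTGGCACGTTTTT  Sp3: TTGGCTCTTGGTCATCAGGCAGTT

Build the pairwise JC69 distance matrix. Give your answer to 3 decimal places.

d(Sp1,Sp2) = 0.708, d(Sp1,Sp3) = 0.708, d(Sp2,Sp3) = 0.708

Sp1–Sp2: 11/24 sites differ → p ≈ 0.458333, d = −0.75 ln(1 − 0.611111) = 0.708346 ≈ 0.708.
Sp1–Sp3: 11/24 sites differ → p ≈ 0.458333, d = −0.75 ln(1 − 0.611111) = 0.708346 ≈ 0.708.
Sp2–Sp3: 11/24 sites differ → p ≈ 0.458333, d = −0.75 ln(1 − 0.611111) = 0.708346 ≈ 0.708.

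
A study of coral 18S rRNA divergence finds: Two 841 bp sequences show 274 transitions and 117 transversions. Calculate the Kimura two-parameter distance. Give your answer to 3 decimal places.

P = 274/841 ≈ 0.325803 and Q = 117/841 ≈ 0.13912.
Under the Kimura two-parameter model, d = −½ ln(1 − 2P − Q) − ¼ ln(1 − 2Q).
1 − 2P − Q = 0.209274, giving −½ ln(0.209274) = 0.782055.
1 − 2Q = 0.72176, giving −¼ ln(0.72176) = 0.081516.
d = 0.782055 + 0.081516 = 0.863571.

0.864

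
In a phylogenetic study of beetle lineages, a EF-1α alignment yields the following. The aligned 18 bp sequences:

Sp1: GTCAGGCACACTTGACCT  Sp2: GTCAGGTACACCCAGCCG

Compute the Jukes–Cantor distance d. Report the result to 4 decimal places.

The sequences differ at 6 of 18 sites (7, 12, 13, 14, 15, 18), so p = 6/18 ≈ 0.333333.
d = −(3/4) ln(1 − 4p/3) = −0.75 ln(1 − 0.444444) = −0.75 ln(0.555556)
  = −0.75 × (-0.587786) = 0.440840 substitutions/site.

0.4408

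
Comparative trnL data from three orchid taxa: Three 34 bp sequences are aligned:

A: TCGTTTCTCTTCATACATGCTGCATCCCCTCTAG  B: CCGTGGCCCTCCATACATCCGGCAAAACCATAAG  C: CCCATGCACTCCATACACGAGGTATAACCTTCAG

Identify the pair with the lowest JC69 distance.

B and C

A–B: 13/34 differ, p = 0.382, d = 0.535.
A–C: 14/34 differ, p = 0.412, d = 0.597.
B–C: 11/34 differ, p = 0.324, d = 0.423.
The smallest distance is between B and C.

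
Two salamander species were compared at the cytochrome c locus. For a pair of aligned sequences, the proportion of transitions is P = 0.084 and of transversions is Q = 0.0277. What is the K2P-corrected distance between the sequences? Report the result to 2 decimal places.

Under the Kimura two-parameter model, d = −½ ln(1 − 2P − Q) − ¼ ln(1 − 2Q).
1 − 2P − Q = 0.8043, giving −½ ln(0.8043) = 0.108891.
1 − 2Q = 0.9446, giving −¼ ln(0.9446) = 0.014248.
d = 0.108891 + 0.014248 = 0.123139.

0.12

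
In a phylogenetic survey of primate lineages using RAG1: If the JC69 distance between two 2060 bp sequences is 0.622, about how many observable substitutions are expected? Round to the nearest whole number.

871

Invert JC69: p = (3/4)(1 − e^(−4d/3)) = 0.75 × (1 − e^(-0.829333)) = 0.75 × (1 − 0.436340) = 0.422745.
Expected differing sites = pL ≈ 0.422745 × 2060 = 870.8547 ≈ 871.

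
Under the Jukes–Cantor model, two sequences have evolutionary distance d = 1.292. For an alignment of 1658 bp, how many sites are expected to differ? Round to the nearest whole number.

1021

Invert JC69: p = (3/4)(1 − e^(−4d/3)) = 0.75 × (1 − e^(-1.722667)) = 0.75 × (1 − 0.178589) = 0.616058.
Expected differing sites = pL ≈ 0.616058 × 1658 = 1021.424164 ≈ 1021.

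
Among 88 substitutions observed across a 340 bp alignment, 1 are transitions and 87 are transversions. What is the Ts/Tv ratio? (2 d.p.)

R = 1/87 = 0.011494… ≈ 0.01 (to 2 d.p.).

0.01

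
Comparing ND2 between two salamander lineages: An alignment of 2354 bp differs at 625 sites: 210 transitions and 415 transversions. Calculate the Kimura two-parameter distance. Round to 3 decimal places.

P = 210/2354 ≈ 0.08921 and Q = 415/2354 ≈ 0.176296.
Under the Kimura two-parameter model, d = −½ ln(1 − 2P − Q) − ¼ ln(1 − 2Q).
1 − 2P − Q = 0.645284, giving −½ ln(0.645284) = 0.219032.
1 − 2Q = 0.647408, giving −¼ ln(0.647408) = 0.108695.
d = 0.219032 + 0.108695 = 0.327727.

0.328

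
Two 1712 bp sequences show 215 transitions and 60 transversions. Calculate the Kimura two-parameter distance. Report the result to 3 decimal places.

P = 215/1712 ≈ 0.125584 and Q = 60/1712 ≈ 0.035047.
Under the Kimura two-parameter model, d = −½ ln(1 − 2P − Q) − ¼ ln(1 − 2Q).
1 − 2P − Q = 0.713785, giving −½ ln(0.713785) = 0.168587.
1 − 2Q = 0.929906, giving −¼ ln(0.929906) = 0.018168.
d = 0.168587 + 0.018168 = 0.186755.

0.187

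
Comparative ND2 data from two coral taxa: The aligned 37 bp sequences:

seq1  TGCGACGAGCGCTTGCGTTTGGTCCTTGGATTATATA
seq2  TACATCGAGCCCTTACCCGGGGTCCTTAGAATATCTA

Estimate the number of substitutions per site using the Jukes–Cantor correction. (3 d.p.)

0.425

The sequences differ at 12 of 37 sites, so p = 12/37 ≈ 0.324324.
d = −(3/4) ln(1 − 4p/3) = −0.75 ln(1 − 0.432432) = −0.75 ln(0.567568)
  = −0.75 × (-0.566395) = 0.424796 substitutions/site.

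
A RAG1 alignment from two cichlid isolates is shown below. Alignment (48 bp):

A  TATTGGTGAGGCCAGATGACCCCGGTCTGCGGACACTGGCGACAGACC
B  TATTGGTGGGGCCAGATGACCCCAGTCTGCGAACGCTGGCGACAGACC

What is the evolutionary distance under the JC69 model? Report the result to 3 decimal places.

The sequences differ at 4 of 48 sites (9, 24, 32, 35), so p = 4/48 ≈ 0.083333.
d = −(3/4) ln(1 − 4p/3) = −0.75 ln(1 − 0.111111) = −0.75 ln(0.888889)
  = −0.75 × (-0.117783) = 0.088337 substitutions/site.

0.088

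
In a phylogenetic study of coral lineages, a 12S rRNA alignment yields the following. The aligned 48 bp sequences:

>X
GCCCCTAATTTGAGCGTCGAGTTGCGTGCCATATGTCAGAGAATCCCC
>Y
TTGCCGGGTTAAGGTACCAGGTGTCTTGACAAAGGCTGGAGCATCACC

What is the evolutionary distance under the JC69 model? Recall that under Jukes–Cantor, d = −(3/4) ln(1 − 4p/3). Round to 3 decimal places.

The sequences differ at 25 of 48 sites, so p = 25/48 ≈ 0.520833.
d = −(3/4) ln(1 − 4p/3) = −0.75 ln(1 − 0.694444) = −0.75 ln(0.305556)
  = −0.75 × (-1.185622) = 0.889217 substitutions/site.

0.889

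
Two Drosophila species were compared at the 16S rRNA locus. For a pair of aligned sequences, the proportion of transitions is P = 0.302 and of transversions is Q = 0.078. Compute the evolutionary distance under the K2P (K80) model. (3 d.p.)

0.615

Under the Kimura two-parameter model, d = −½ ln(1 − 2P − Q) − ¼ ln(1 − 2Q).
1 − 2P − Q = 0.318, giving −½ ln(0.318) = 0.572852.
1 − 2Q = 0.844, giving −¼ ln(0.844) = 0.042401.
d = 0.572852 + 0.042401 = 0.615253.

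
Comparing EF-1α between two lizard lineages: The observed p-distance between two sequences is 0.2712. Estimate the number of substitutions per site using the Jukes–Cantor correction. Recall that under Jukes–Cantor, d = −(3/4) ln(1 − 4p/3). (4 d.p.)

d = −(3/4) ln(1 − 4p/3) = −0.75 ln(1 − 0.3616) = −0.75 ln(0.6384)
  = −0.75 × (-0.448790) = 0.336593 substitutions/site.

0.3366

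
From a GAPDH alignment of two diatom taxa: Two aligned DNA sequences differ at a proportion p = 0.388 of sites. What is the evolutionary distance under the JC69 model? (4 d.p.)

0.5463

d = −(3/4) ln(1 − 4p/3) = −0.75 ln(1 − 0.517333) = −0.75 ln(0.482667)
  = −0.75 × (-0.728428) = 0.546321 substitutions/site.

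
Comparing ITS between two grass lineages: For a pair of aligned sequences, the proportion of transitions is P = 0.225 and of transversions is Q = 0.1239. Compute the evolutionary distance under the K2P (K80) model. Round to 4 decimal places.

0.4977

Under the Kimura two-parameter model, d = −½ ln(1 − 2P − Q) − ¼ ln(1 − 2Q).
1 − 2P − Q = 0.4261, giving −½ ln(0.4261) = 0.426541.
1 − 2Q = 0.7522, giving −¼ ln(0.7522) = 0.071188.
d = 0.426541 + 0.071188 = 0.497729.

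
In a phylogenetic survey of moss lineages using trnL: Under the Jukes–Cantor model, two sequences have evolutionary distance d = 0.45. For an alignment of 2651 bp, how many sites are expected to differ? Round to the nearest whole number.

897

Invert JC69: p = (3/4)(1 − e^(−4d/3)) = 0.75 × (1 − e^(-0.6)) = 0.75 × (1 − 0.548812) = 0.338391.
Expected differing sites = pL ≈ 0.338391 × 2651 = 897.074541 ≈ 897.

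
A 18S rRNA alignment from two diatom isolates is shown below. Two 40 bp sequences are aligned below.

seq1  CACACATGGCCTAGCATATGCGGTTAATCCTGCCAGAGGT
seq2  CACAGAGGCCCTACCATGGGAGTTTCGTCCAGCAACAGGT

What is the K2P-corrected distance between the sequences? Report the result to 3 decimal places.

Of 40 sites, 2 differences are transitions and 11 are transversions, so P = 2/40 = 0.05 and Q = 11/40 = 0.275.
Under the Kimura two-parameter model, d = −½ ln(1 − 2P − Q) − ¼ ln(1 − 2Q).
1 − 2P − Q = 0.625, giving −½ ln(0.625) = 0.235002.
1 − 2Q = 0.45, giving −¼ ln(0.45) = 0.199627.
d = 0.235002 + 0.199627 = 0.434629.

0.435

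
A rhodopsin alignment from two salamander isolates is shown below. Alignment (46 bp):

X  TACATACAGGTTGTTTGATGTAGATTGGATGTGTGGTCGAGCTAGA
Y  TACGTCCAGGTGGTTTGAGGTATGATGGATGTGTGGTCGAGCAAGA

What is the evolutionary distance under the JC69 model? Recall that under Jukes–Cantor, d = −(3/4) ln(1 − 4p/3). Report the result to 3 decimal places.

0.198

The sequences differ at 8 of 46 sites (4, 6, 12, 19, 23, 24, 25, 43), so p = 8/46 ≈ 0.173913.
d = −(3/4) ln(1 − 4p/3) = −0.75 ln(1 − 0.231884) = −0.75 ln(0.768116)
  = −0.75 × (-0.263815) = 0.197861 substitutions/site.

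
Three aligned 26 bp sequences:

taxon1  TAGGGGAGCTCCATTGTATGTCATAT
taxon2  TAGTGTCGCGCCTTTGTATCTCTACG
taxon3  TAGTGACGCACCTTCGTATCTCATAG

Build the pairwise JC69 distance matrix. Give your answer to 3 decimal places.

taxon1–taxon2: 10/26 sites differ → p ≈ 0.384615, d = −0.75 ln(1 − 0.51282) = 0.539341 ≈ 0.539.
taxon1–taxon3: 8/26 sites differ → p ≈ 0.307692, d = −0.75 ln(1 − 0.410256) = 0.396050 ≈ 0.396.
taxon2–taxon3: 6/26 sites differ → p ≈ 0.230769, d = −0.75 ln(1 − 0.307692) = 0.275793 ≈ 0.276.

d(taxon1,taxon2) = 0.539, d(taxon1,taxon3) = 0.396, d(taxon2,taxon3) = 0.276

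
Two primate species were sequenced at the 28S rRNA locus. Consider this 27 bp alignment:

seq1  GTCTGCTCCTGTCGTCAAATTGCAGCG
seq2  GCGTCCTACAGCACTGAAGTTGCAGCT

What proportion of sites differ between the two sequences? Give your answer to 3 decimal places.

0.407

The sequences differ at 11 of 27 positions.
p = 11/27 = 0.407407… ≈ 0.407 (to 3 d.p.).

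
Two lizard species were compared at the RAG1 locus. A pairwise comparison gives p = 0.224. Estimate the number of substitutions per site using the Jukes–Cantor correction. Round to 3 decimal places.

0.266

d = −(3/4) ln(1 − 4p/3) = −0.75 ln(1 − 0.298667) = −0.75 ln(0.701333)
  = −0.75 × (-0.354772) = 0.266079 substitutions/site.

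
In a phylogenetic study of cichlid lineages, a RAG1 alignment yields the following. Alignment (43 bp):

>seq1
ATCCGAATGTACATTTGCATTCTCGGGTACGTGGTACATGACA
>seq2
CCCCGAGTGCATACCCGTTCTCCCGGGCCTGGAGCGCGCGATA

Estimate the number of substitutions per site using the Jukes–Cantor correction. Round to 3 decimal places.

The sequences differ at 22 of 43 sites, so p = 22/43 ≈ 0.511628.
d = −(3/4) ln(1 − 4p/3) = −0.75 ln(1 − 0.682171) = −0.75 ln(0.317829)
  = −0.75 × (-1.146242) = 0.859682 substitutions/site.

0.860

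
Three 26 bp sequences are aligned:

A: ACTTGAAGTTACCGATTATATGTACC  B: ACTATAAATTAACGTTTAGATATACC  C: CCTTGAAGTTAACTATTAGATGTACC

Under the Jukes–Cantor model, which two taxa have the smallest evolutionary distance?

A and C

A–B: 7/26 differ, p = 0.269, d = 0.334.
A–C: 4/26 differ, p = 0.154, d = 0.172.
B–C: 7/26 differ, p = 0.269, d = 0.334.
The smallest distance is between A and C.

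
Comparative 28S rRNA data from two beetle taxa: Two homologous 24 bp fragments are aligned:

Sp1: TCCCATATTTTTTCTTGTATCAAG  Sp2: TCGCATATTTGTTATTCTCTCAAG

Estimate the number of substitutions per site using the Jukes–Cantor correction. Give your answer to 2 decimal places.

0.24

The sequences differ at 5 of 24 sites (3, 11, 14, 17, 19), so p = 5/24 ≈ 0.208333.
d = −(3/4) ln(1 − 4p/3) = −0.75 ln(1 − 0.277777) = −0.75 ln(0.722223)
  = −0.75 × (-0.325421) = 0.244066 substitutions/site.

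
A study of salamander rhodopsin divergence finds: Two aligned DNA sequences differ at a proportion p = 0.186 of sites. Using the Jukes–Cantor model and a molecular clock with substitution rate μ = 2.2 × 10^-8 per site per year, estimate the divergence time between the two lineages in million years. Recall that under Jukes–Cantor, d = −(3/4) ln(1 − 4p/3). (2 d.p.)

4.86

d = −(3/4) ln(1 − 4p/3) = −0.75 ln(1 − 0.248) = −0.75 ln(0.752)
  = −0.75 × (-0.285019) = 0.213764 substitutions/site.
Under a molecular clock d = 2μt, so t = d/(2μ) = 0.213764 / (2 × 2.2 × 10^-8) = 4.86 million years.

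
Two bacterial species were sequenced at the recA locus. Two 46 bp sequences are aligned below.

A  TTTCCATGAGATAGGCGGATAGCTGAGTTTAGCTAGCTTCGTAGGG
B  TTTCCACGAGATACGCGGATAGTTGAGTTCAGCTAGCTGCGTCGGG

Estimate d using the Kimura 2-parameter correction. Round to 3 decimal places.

0.144

Of 46 sites, 3 differences are transitions and 3 are transversions, so P = 3/46 ≈ 0.065217 and Q = 3/46 ≈ 0.065217.
Under the Kimura two-parameter model, d = −½ ln(1 − 2P − Q) − ¼ ln(1 − 2Q).
1 − 2P − Q = 0.804349, giving −½ ln(0.804349) = 0.108861.
1 − 2Q = 0.869566, giving −¼ ln(0.869566) = 0.034940.
d = 0.108861 + 0.034940 = 0.143801.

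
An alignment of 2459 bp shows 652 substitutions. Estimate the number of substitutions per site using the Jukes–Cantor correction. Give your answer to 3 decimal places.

0.327

p = 652/2459 ≈ 0.265148.
d = −(3/4) ln(1 − 4p/3) = −0.75 ln(1 − 0.353531) = −0.75 ln(0.646469)
  = −0.75 × (-0.436230) = 0.327173 substitutions/site.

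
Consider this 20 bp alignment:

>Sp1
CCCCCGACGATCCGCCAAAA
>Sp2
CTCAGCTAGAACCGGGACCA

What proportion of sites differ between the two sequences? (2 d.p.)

0.55

The sequences differ at 11 of 20 positions.
p = 11/20 = 0.55.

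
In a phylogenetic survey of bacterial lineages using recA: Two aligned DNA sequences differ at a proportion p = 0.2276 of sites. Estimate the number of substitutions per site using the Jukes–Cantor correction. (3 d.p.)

0.271

d = −(3/4) ln(1 − 4p/3) = −0.75 ln(1 − 0.303467) = −0.75 ln(0.696533)
  = −0.75 × (-0.361640) = 0.271230 substitutions/site.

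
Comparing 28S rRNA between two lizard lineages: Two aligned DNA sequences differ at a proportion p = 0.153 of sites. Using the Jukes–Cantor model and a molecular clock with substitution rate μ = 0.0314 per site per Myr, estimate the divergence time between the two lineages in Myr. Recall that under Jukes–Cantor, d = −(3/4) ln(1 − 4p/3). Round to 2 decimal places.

d = −(3/4) ln(1 − 4p/3) = −0.75 ln(1 − 0.204) = −0.75 ln(0.796)
  = −0.75 × (-0.228156) = 0.171117 substitutions/site.
Under a molecular clock d = 2μt, so t = d/(2μ) = 0.171117 / (2 × 0.0314) = 2.72 Myr.

2.72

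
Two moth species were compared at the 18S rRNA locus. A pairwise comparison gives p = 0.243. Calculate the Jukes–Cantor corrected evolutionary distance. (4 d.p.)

0.2937

d = −(3/4) ln(1 − 4p/3) = −0.75 ln(1 − 0.324) = −0.75 ln(0.676)
  = −0.75 × (-0.391562) = 0.293672 substitutions/site.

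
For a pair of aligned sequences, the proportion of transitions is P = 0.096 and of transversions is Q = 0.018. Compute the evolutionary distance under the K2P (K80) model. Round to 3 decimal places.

Under the Kimura two-parameter model, d = −½ ln(1 − 2P − Q) − ¼ ln(1 − 2Q).
1 − 2P − Q = 0.79, giving −½ ln(0.79) = 0.117861.
1 − 2Q = 0.964, giving −¼ ln(0.964) = 0.009166.
d = 0.117861 + 0.009166 = 0.127027.

0.127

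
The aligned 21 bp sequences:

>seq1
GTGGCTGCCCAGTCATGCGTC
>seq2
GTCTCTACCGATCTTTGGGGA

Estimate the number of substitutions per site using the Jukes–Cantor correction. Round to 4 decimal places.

The sequences differ at 11 of 21 sites, so p = 11/21 ≈ 0.52381.
d = −(3/4) ln(1 − 4p/3) = −0.75 ln(1 − 0.698413) = −0.75 ln(0.301587)
  = −0.75 × (-1.198697) = 0.899023 substitutions/site.

0.8990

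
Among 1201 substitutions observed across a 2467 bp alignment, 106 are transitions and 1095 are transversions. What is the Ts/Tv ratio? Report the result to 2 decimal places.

0.10

R = 106/1095 = 0.096803… ≈ 0.10 (to 2 d.p.).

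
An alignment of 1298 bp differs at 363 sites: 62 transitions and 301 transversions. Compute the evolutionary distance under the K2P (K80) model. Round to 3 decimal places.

P = 62/1298 ≈ 0.047766 and Q = 301/1298 ≈ 0.231895.
Under the Kimura two-parameter model, d = −½ ln(1 − 2P − Q) − ¼ ln(1 − 2Q).
1 − 2P − Q = 0.672573, giving −½ ln(0.672573) = 0.198322.
1 − 2Q = 0.53621, giving −¼ ln(0.53621) = 0.155807.
d = 0.198322 + 0.155807 = 0.354129.

0.354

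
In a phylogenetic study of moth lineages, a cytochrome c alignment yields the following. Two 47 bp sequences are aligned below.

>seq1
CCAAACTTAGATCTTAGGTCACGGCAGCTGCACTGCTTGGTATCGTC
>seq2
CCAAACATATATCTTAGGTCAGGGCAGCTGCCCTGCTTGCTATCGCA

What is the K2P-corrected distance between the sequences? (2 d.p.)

0.17

Of 47 sites, 1 differences are transitions and 6 are transversions, so P = 1/47 ≈ 0.021277 and Q = 6/47 ≈ 0.12766.
Under the Kimura two-parameter model, d = −½ ln(1 − 2P − Q) − ¼ ln(1 − 2Q).
1 − 2P − Q = 0.829786, giving −½ ln(0.829786) = 0.093294.
1 − 2Q = 0.74468, giving −¼ ln(0.74468) = 0.073700.
d = 0.093294 + 0.073700 = 0.166994.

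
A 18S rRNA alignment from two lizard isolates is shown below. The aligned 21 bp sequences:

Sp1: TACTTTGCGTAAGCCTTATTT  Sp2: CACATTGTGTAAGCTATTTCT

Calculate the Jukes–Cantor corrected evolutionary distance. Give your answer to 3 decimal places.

0.441

The sequences differ at 7 of 21 sites (1, 4, 8, 15, 16, 18, 20), so p = 7/21 ≈ 0.333333.
d = −(3/4) ln(1 − 4p/3) = −0.75 ln(1 − 0.444444) = −0.75 ln(0.555556)
  = −0.75 × (-0.587786) = 0.440840 substitutions/site.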